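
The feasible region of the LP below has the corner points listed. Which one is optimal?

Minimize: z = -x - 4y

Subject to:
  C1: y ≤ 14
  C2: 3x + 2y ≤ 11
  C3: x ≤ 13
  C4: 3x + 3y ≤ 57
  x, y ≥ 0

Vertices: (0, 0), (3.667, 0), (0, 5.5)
Evaluating z = -x - 4y at each vertex:
  (0, 0): z = 0
  (3.667, 0): z = -3.667
  (0, 5.5): z = -22

The smallest value is z = -22, attained at (0, 5.5).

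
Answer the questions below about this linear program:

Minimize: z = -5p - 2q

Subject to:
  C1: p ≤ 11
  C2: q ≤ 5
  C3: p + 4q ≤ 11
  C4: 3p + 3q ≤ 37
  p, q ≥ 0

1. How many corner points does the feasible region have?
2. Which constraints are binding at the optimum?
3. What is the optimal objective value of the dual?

1. 3
2. C1, C3, q ≥ 0
3. -55 (by strong duality, equal to the primal optimum)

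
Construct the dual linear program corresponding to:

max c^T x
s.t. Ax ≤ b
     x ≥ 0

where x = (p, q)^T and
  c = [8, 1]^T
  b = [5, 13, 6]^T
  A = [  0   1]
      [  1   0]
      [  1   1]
Minimize: z = 5y1 + 13y2 + 6y3

Subject to:
  C1: -y2 - y3 ≤ -8
  C2: -y1 - y3 ≤ -1
  y1, y2, y3 ≥ 0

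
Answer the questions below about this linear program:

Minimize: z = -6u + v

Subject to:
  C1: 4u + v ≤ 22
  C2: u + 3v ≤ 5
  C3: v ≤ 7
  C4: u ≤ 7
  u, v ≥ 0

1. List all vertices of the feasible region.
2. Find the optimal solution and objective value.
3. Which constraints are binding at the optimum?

1. (0, 0), (5, 0), (0, 1.667)
2. u = 5, v = 0, z = -30
3. C2, v ≥ 0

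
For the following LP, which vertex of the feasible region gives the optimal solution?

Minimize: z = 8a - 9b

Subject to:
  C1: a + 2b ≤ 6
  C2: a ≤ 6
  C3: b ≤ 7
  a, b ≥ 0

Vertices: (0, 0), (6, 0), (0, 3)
Evaluating z = 8a - 9b at each vertex:
  (0, 0): z = 0
  (6, 0): z = 48
  (0, 3): z = -27

The smallest value is z = -27, attained at (0, 3).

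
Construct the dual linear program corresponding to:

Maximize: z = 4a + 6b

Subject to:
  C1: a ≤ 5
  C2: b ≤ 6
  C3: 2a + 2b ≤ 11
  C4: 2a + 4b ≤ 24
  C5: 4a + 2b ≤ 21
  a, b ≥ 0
Minimize: z = 5y1 + 6y2 + 11y3 + 24y4 + 21y5

Subject to:
  C1: -y1 - 2y3 - 2y4 - 4y5 ≤ -4
  C2: -y2 - 2y3 - 4y4 - 2y5 ≤ -6
  y1, y2, y3, y4, y5 ≥ 0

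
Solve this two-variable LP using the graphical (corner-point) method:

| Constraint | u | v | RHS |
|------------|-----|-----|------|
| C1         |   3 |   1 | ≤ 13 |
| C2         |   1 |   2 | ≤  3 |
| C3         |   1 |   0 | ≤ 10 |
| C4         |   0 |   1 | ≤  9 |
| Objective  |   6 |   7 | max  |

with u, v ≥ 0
Each vertex is the intersection of two constraint boundaries that also satisfies all remaining constraints:
  u = 0 and v = 0 → (0, 0)
  u + 2v = 3 and v = 0 → (3, 0)
  u + 2v = 3 and u = 0 → (0, 1.5)

Evaluating z = 6u + 7v at each vertex:
  (0, 0): z = 0
  (3, 0): z = 18
  (0, 1.5): z = 10.5

The maximum is at (3, 0) with z = 18.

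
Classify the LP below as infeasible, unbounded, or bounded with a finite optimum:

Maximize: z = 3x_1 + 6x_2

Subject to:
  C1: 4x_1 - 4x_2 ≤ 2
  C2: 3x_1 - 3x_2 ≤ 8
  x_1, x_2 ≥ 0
Feasible point: (0, 0) satisfies every constraint, so the LP is feasible.
Direction d = (0, 1): for each constraint row a, a·d ≤ 0 —
  (4)(0) + (-4)(1) = -4 ≤ 0
  (3)(0) + (-3)(1) = -3 ≤ 0
and d ≥ 0, so (0, 0) + t·d stays feasible for every t ≥ 0. Along this ray z = 3x_1 + 6x_2 changes by 6 per unit t, so z → +∞.

Unbounded: there is a feasible ray along which z → +∞.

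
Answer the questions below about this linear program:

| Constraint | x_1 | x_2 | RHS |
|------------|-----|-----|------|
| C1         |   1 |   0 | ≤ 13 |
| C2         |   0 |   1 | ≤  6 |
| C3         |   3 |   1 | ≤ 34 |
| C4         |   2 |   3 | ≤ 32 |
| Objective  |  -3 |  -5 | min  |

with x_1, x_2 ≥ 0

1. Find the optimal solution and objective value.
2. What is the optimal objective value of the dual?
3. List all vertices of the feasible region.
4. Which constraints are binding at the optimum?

1. x_1 = 7, x_2 = 6, z = -51
2. -51 (by strong duality, equal to the primal optimum)
3. (0, 0), (11.33, 0), (10, 4), (7, 6), (0, 6)
4. C2, C4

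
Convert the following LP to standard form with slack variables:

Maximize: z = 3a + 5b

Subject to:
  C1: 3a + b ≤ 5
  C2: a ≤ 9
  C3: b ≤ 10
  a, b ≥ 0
max z = 3a + 5b

s.t.
  3a + b + s1 = 5
  a + s2 = 9
  b + s3 = 10
  a, b, s1, s2, s3 ≥ 0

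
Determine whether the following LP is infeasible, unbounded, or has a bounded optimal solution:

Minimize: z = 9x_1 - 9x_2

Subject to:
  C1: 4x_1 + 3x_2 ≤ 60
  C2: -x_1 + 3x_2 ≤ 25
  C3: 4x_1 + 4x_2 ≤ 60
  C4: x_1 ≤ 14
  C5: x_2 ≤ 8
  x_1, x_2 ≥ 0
The point (0, 8) satisfies every constraint, so the LP is feasible; the constraints give x_1 ≤ 14 and x_2 ≤ 8, which with x_1, x_2 ≥ 0 keep the feasible region inside a bounded box. A feasible, bounded LP attains a finite optimum at a vertex.

Evaluating z = 9x_1 - 9x_2 at each vertex:
  (0, 0): z = 0
  (14, 0): z = 126
  (14, 1): z = 117
  (7, 8): z = -9
  (0, 8): z = -72

Feasible with finite optimum z* = -72 at (0, 8).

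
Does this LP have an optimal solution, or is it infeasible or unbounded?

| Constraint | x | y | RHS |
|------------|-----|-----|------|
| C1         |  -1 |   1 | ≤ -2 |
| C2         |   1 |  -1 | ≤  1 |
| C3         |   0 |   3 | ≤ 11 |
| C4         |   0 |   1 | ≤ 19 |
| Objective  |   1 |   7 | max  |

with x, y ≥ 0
C2 requires x - y ≤ 1, while C1 (-x + y ≤ -2) is equivalent to x - y ≥ 2. Together they would need 2 ≤ x - y ≤ 1, which is impossible since 2 > 1. No point satisfies all constraints.

Infeasible: no point satisfies all constraints simultaneously.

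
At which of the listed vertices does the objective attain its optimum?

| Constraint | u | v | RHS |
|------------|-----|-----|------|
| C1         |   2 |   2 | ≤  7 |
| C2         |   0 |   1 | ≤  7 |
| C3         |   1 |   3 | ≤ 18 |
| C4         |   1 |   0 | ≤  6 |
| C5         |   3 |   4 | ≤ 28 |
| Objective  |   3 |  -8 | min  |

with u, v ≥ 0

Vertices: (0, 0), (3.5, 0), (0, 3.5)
Evaluating z = 3u - 8v at each vertex:
  (0, 0): z = 0
  (3.5, 0): z = 10.5
  (0, 3.5): z = -28

The smallest value is z = -28, attained at (0, 3.5).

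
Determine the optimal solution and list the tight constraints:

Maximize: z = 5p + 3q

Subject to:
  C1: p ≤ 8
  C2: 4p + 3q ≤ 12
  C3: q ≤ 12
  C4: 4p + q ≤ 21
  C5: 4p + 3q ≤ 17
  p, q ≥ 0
Optimal: p = 3, q = 0
Binding: C2, q ≥ 0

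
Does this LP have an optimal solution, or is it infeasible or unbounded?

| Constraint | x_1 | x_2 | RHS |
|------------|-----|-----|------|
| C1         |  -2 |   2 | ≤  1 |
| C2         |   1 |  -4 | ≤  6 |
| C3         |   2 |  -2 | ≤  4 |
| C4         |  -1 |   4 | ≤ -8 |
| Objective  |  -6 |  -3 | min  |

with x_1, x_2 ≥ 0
C2 requires x_1 - 4x_2 ≤ 6, while C4 (-x_1 + 4x_2 ≤ -8) is equivalent to x_1 - 4x_2 ≥ 8. Together they would need 8 ≤ x_1 - 4x_2 ≤ 6, which is impossible since 8 > 6. No point satisfies all constraints.

The feasible region is empty; the LP is infeasible.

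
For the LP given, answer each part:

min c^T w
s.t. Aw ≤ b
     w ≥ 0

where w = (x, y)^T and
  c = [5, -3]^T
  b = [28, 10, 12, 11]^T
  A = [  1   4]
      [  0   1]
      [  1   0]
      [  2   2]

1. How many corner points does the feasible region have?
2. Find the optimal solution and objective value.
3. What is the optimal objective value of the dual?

1. 3
2. x = 0, y = 5.5, z = -16.5
3. -16.5 (by strong duality, equal to the primal optimum)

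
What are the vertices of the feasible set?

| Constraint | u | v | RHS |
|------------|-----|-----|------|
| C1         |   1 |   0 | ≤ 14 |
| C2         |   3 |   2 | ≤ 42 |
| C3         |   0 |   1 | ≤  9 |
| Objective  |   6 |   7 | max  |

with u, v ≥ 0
Each vertex is the intersection of two constraint boundaries that also satisfies all remaining constraints:
  u = 0 and v = 0 → (0, 0)
  u = 14 and 3u + 2v = 42 → (14, 0)
  3u + 2v = 42 and v = 9 → (8, 9)
  v = 9 and u = 0 → (0, 9)

Vertices: (0, 0), (14, 0), (8, 9), (0, 9)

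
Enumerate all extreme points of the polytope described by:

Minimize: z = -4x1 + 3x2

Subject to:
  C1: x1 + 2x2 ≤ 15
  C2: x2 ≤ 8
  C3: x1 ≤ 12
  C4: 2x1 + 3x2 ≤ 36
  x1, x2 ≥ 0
Each vertex is the intersection of two constraint boundaries that also satisfies all remaining constraints:
  x1 = 0 and x2 = 0 → (0, 0)
  x1 = 12 and x2 = 0 → (12, 0)
  x1 + 2x2 = 15 and x1 = 12 → (12, 1.5)
  x1 + 2x2 = 15 and x1 = 0 → (0, 7.5)

Vertices: (0, 0), (12, 0), (12, 1.5), (0, 7.5)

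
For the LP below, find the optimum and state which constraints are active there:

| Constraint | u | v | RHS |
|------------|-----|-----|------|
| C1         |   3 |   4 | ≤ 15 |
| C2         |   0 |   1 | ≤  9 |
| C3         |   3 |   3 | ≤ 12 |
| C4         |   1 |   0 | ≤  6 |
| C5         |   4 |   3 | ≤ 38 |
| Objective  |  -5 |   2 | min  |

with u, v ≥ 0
Optimal: u = 4, v = 0
Binding: C3, v ≥ 0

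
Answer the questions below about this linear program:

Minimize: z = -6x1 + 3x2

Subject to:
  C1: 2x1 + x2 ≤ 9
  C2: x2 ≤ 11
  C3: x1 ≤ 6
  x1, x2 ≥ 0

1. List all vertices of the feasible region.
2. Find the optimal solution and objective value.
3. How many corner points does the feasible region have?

1. (0, 0), (4.5, 0), (0, 9)
2. x1 = 4.5, x2 = 0, z = -27
3. 3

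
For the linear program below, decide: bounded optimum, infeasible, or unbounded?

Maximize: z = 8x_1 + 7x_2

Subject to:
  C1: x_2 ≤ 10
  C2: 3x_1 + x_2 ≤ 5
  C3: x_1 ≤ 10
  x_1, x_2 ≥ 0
The point (0, 5) satisfies every constraint, so the LP is feasible; the constraints give x_1 ≤ 10 and x_2 ≤ 10, which with x_1, x_2 ≥ 0 keep the feasible region inside a bounded box. A feasible, bounded LP attains a finite optimum at a vertex.

Evaluating z = 8x_1 + 7x_2 at each vertex:
  (0, 0): z = 0
  (1.667, 0): z = 13.33
  (0, 5): z = 35

The LP has an optimal solution: (0, 5) with z = 35.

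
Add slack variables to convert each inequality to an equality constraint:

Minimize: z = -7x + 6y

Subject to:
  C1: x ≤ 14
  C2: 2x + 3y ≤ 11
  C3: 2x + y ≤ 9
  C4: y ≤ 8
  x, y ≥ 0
min z = -7x + 6y

s.t.
  x + s1 = 14
  2x + 3y + s2 = 11
  2x + y + s3 = 9
  y + s4 = 8
  x, y, s1, s2, s3, s4 ≥ 0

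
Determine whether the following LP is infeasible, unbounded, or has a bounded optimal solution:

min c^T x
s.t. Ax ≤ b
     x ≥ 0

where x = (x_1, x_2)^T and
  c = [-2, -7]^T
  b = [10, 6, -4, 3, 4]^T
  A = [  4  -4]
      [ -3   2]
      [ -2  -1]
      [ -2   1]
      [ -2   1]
Feasible point: (2, 0) satisfies every constraint, so the LP is feasible.
Direction d = (1, 1): for each constraint row a, a·d ≤ 0 —
  (4)(1) + (-4)(1) = 0 ≤ 0
  (-3)(1) + (2)(1) = -1 ≤ 0
  (-2)(1) + (-1)(1) = -3 ≤ 0
  (-2)(1) + (1)(1) = -1 ≤ 0
  (-2)(1) + (1)(1) = -1 ≤ 0
and d ≥ 0, so (2, 0) + t·d stays feasible for every t ≥ 0. Along this ray z = -2x_1 - 7x_2 changes by -9 per unit t, so z → −∞.

Unbounded: there is a feasible ray along which z → −∞.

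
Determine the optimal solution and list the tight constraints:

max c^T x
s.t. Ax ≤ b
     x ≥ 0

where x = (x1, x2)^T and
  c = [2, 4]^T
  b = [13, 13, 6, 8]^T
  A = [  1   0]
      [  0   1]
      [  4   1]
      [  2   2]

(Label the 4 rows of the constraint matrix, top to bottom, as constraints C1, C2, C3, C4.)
Optimal: x1 = 0, x2 = 4
Slack at optimum:
  C1: slack = 13
  C2: slack = 9
  C3: slack = 2
  C4: slack = 0 (binding)
  x1 ≥ 0: x1 = 0 (binding)
  x2 ≥ 0: x2 = 4
Binding constraints: C4, x1 ≥ 0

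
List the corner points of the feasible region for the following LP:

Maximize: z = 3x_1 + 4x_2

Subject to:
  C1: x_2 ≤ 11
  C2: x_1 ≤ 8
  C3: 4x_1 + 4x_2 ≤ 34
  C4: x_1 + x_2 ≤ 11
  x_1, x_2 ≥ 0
Each vertex is the intersection of two constraint boundaries that also satisfies all remaining constraints:
  x_1 = 0 and x_2 = 0 → (0, 0)
  x_1 = 8 and x_2 = 0 → (8, 0)
  x_1 = 8 and 4x_1 + 4x_2 = 34 → (8, 0.5)
  4x_1 + 4x_2 = 34 and x_1 = 0 → (0, 8.5)

Vertices: (0, 0), (8, 0), (8, 0.5), (0, 8.5)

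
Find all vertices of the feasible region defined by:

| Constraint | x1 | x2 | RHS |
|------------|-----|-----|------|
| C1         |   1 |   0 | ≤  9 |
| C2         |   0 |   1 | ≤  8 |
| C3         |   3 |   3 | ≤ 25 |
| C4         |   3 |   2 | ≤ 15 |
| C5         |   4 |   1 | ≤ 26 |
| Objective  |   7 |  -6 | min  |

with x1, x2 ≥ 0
Each vertex is the intersection of two constraint boundaries that also satisfies all remaining constraints:
  x1 = 0 and x2 = 0 → (0, 0)
  3x1 + 2x2 = 15 and x2 = 0 → (5, 0)
  3x1 + 2x2 = 15 and x1 = 0 → (0, 7.5)

Vertices: (0, 0), (5, 0), (0, 7.5)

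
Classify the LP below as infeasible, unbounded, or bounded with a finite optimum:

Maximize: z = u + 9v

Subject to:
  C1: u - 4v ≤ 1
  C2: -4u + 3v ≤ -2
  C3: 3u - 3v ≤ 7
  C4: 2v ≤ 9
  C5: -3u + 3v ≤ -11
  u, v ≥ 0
C3 requires 3u - 3v ≤ 7, while C5 (-3u + 3v ≤ -11) is equivalent to 3u - 3v ≥ 11. Together they would need 11 ≤ 3u - 3v ≤ 7, which is impossible since 11 > 7. No point satisfies all constraints.

The feasible region is empty; the LP is infeasible.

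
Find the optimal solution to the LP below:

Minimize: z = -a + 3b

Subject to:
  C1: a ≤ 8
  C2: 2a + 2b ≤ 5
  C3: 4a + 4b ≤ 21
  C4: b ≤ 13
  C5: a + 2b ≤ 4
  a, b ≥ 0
Each vertex is the intersection of two constraint boundaries that also satisfies all remaining constraints:
  a = 0 and b = 0 → (0, 0)
  2a + 2b = 5 and b = 0 → (2.5, 0)
  2a + 2b = 5 and a + 2b = 4 → (1, 1.5)
  a + 2b = 4 and a = 0 → (0, 2)

Evaluating z = -a + 3b at each vertex:
  (0, 0): z = 0
  (2.5, 0): z = -2.5
  (1, 1.5): z = 3.5
  (0, 2): z = 6

The minimum is at (2.5, 0) with z = -2.5.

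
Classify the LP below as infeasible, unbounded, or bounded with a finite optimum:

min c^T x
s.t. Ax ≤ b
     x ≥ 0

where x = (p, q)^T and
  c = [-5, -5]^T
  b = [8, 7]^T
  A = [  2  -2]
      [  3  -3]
Feasible point: (0, 0) satisfies every constraint, so the LP is feasible.
Direction d = (0, 1): for each constraint row a, a·d ≤ 0 —
  (2)(0) + (-2)(1) = -2 ≤ 0
  (3)(0) + (-3)(1) = -3 ≤ 0
and d ≥ 0, so (0, 0) + t·d stays feasible for every t ≥ 0. Along this ray z = -5p - 5q changes by -5 per unit t, so z → −∞.

Unbounded — the objective can decrease without bound over the feasible region.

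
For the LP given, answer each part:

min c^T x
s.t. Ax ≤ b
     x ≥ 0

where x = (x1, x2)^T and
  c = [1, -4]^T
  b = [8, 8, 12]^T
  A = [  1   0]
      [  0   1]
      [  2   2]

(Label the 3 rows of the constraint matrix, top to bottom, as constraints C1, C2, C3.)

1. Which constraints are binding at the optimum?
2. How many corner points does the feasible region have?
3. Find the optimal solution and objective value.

1. C3, x1 ≥ 0
2. 3
3. x1 = 0, x2 = 6, z = -24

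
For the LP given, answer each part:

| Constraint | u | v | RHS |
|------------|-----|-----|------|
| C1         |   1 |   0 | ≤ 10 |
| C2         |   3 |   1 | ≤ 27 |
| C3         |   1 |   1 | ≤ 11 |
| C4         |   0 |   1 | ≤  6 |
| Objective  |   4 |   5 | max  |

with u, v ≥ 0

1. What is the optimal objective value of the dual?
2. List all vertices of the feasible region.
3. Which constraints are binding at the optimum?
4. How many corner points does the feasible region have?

1. 50 (by strong duality, equal to the primal optimum)
2. (0, 0), (9, 0), (8, 3), (5, 6), (0, 6)
3. C3, C4
4. 5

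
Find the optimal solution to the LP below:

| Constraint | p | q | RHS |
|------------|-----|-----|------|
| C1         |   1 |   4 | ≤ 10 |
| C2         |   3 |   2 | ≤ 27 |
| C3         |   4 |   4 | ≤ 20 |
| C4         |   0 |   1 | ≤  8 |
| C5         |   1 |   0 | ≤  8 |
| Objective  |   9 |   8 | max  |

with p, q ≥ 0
p = 5, q = 0, z = 45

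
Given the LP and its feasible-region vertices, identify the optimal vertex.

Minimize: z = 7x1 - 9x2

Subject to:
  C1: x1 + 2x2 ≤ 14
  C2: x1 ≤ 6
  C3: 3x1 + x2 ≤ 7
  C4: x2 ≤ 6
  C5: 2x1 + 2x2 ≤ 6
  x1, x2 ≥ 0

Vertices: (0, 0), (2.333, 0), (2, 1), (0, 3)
Evaluating z = 7x1 - 9x2 at each vertex:
  (0, 0): z = 0
  (2.333, 0): z = 16.33
  (2, 1): z = 5
  (0, 3): z = -27

The smallest value is z = -27, attained at (0, 3).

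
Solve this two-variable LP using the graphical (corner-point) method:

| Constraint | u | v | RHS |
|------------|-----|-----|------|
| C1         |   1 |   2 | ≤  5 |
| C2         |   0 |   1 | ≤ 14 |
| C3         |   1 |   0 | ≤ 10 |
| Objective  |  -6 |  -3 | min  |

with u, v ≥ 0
Each vertex is the intersection of two constraint boundaries that also satisfies all remaining constraints:
  u = 0 and v = 0 → (0, 0)
  u + 2v = 5 and v = 0 → (5, 0)
  u + 2v = 5 and u = 0 → (0, 2.5)

Evaluating z = -6u - 3v at each vertex:
  (0, 0): z = 0
  (5, 0): z = -30
  (0, 2.5): z = -7.5

The minimum is at (5, 0) with z = -30.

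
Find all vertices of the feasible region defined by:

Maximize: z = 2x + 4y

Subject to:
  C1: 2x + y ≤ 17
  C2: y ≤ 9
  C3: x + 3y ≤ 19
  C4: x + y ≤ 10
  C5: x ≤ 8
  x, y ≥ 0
Each vertex is the intersection of two constraint boundaries that also satisfies all remaining constraints:
  x = 0 and y = 0 → (0, 0)
  x = 8 and y = 0 → (8, 0)
  2x + y = 17 and x = 8 → (8, 1)
  2x + y = 17 and x + y = 10 → (7, 3)
  x + 3y = 19 and x + y = 10 → (5.5, 4.5)
  x + 3y = 19 and x = 0 → (0, 6.333)

Vertices: (0, 0), (8, 0), (8, 1), (7, 3), (5.5, 4.5), (0, 6.333)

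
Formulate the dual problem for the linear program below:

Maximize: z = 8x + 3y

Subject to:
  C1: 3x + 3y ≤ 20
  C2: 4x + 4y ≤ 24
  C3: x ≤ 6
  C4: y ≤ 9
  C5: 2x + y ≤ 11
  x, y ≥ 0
Minimize: z = 20y1 + 24y2 + 6y3 + 9y4 + 11y5

Subject to:
  C1: -3y1 - 4y2 - y3 - 2y5 ≤ -8
  C2: -3y1 - 4y2 - y4 - y5 ≤ -3
  y1, y2, y3, y4, y5 ≥ 0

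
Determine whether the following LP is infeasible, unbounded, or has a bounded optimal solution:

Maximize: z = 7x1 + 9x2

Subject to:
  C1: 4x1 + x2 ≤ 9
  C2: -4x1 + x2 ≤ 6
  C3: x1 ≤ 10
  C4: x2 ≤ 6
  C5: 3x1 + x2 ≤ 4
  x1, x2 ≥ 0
The point (0, 4) satisfies every constraint, so the LP is feasible; the constraints give x1 ≤ 10 and x2 ≤ 6, which with x1, x2 ≥ 0 keep the feasible region inside a bounded box. A feasible, bounded LP attains a finite optimum at a vertex.

Bounded optimum: z* = 36 at (0, 4).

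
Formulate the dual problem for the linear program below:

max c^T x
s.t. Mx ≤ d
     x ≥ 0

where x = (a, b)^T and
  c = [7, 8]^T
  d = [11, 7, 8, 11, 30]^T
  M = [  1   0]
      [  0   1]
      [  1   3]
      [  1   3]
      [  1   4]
Minimize: z = 11y1 + 7y2 + 8y3 + 11y4 + 30y5

Subject to:
  C1: -y1 - y3 - y4 - y5 ≤ -7
  C2: -y2 - 3y3 - 3y4 - 4y5 ≤ -8
  y1, y2, y3, y4, y5 ≥ 0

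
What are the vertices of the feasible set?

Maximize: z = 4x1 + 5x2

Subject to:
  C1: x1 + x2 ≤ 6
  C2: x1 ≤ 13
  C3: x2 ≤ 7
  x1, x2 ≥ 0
Each vertex is the intersection of two constraint boundaries that also satisfies all remaining constraints:
  x1 = 0 and x2 = 0 → (0, 0)
  x1 + x2 = 6 and x2 = 0 → (6, 0)
  x1 + x2 = 6 and x1 = 0 → (0, 6)

Vertices: (0, 0), (6, 0), (0, 6)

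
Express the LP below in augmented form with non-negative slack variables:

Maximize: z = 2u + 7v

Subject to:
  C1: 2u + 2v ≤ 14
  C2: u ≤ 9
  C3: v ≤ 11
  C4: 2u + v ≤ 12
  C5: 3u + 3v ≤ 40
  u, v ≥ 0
max z = 2u + 7v

s.t.
  2u + 2v + s1 = 14
  u + s2 = 9
  v + s3 = 11
  2u + v + s4 = 12
  3u + 3v + s5 = 40
  u, v, s1, s2, s3, s4, s5 ≥ 0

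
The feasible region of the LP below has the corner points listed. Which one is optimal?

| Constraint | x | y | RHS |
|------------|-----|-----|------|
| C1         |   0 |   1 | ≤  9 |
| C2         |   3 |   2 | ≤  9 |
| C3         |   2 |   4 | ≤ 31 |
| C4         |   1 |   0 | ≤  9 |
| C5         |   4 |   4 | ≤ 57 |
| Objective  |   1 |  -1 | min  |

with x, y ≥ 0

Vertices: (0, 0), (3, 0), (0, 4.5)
Evaluating z = x - y at each vertex:
  (0, 0): z = 0
  (3, 0): z = 3
  (0, 4.5): z = -4.5

The smallest value is z = -4.5, attained at (0, 4.5).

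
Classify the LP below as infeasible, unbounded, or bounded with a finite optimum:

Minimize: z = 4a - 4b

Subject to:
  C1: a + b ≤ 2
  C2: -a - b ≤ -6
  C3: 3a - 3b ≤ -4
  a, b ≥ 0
C1 requires a + b ≤ 2, while C2 (-a - b ≤ -6) is equivalent to a + b ≥ 6. Together they would need 6 ≤ a + b ≤ 2, which is impossible since 6 > 2. No point satisfies all constraints.

The feasible region is empty; the LP is infeasible.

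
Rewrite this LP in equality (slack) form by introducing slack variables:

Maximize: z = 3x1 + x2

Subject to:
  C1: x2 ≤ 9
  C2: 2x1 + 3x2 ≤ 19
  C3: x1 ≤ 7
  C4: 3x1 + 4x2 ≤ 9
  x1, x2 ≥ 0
max z = 3x1 + x2

s.t.
  x2 + s1 = 9
  2x1 + 3x2 + s2 = 19
  x1 + s3 = 7
  3x1 + 4x2 + s4 = 9
  x1, x2, s1, s2, s3, s4 ≥ 0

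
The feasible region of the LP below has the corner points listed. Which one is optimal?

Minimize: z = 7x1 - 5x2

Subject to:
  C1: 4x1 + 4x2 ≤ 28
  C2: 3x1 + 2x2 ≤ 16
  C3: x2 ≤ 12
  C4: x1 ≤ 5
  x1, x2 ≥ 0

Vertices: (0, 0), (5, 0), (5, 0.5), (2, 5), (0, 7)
(0, 7) with z = -35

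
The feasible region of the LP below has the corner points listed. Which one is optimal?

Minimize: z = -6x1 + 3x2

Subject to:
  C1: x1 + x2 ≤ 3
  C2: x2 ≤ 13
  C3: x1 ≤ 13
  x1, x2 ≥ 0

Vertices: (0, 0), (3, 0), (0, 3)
Evaluating z = -6x1 + 3x2 at each vertex:
  (0, 0): z = 0
  (3, 0): z = -18
  (0, 3): z = 9

The smallest value is z = -18, attained at (3, 0).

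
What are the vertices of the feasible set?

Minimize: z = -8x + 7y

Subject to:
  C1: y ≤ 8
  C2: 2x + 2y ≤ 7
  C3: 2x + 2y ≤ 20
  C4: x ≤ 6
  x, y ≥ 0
Each vertex is the intersection of two constraint boundaries that also satisfies all remaining constraints:
  x = 0 and y = 0 → (0, 0)
  2x + 2y = 7 and y = 0 → (3.5, 0)
  2x + 2y = 7 and x = 0 → (0, 3.5)

Vertices: (0, 0), (3.5, 0), (0, 3.5)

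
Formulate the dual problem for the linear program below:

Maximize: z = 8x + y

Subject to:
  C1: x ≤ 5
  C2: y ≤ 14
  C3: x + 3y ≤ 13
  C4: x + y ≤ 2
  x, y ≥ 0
Minimize: z = 5y1 + 14y2 + 13y3 + 2y4

Subject to:
  C1: -y1 - y3 - y4 ≤ -8
  C2: -y2 - 3y3 - y4 ≤ -1
  y1, y2, y3, y4 ≥ 0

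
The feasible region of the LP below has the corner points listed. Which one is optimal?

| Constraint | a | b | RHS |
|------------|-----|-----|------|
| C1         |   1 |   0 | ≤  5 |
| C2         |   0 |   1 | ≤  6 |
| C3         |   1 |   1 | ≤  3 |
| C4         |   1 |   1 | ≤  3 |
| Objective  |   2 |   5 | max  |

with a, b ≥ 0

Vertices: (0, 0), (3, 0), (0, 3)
Evaluating z = 2a + 5b at each vertex:
  (0, 0): z = 0
  (3, 0): z = 6
  (0, 3): z = 15

The largest value is z = 15, attained at (0, 3).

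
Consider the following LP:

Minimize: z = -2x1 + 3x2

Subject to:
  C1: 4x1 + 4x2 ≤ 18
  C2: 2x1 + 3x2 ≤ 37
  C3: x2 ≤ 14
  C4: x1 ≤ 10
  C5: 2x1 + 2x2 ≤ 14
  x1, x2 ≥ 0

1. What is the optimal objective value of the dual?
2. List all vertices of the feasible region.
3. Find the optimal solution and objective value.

1. -9 (by strong duality, equal to the primal optimum)
2. (0, 0), (4.5, 0), (0, 4.5)
3. x1 = 4.5, x2 = 0, z = -9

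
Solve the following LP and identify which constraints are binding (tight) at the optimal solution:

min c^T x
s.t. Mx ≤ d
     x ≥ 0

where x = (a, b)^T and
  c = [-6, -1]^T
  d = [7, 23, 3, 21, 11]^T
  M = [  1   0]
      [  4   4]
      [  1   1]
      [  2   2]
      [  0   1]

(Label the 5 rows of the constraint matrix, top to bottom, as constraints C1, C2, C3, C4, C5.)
Optimal: a = 3, b = 0
Binding: C3, b ≥ 0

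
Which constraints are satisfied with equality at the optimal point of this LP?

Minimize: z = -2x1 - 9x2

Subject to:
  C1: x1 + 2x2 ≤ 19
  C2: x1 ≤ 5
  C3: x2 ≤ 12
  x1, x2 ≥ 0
Optimal: x1 = 0, x2 = 9.5
Slack at optimum:
  C1: slack = 0 (binding)
  C2: slack = 5
  C3: slack = 2.5
  x1 ≥ 0: x1 = 0 (binding)
  x2 ≥ 0: x2 = 9.5
Binding constraints: C1, x1 ≥ 0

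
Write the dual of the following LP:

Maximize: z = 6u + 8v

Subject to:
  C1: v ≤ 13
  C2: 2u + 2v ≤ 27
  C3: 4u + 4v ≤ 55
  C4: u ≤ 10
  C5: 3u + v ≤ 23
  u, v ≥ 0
Minimize: z = 13y1 + 27y2 + 55y3 + 10y4 + 23y5

Subject to:
  C1: -2y2 - 4y3 - y4 - 3y5 ≤ -6
  C2: -y1 - 2y2 - 4y3 - y5 ≤ -8
  y1, y2, y3, y4, y5 ≥ 0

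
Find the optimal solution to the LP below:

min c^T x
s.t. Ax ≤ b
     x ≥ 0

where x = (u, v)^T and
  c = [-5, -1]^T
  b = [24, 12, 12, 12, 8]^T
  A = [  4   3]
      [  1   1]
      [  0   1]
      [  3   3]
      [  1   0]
Each vertex is the intersection of two constraint boundaries that also satisfies all remaining constraints:
  u = 0 and v = 0 → (0, 0)
  3u + 3v = 12 and v = 0 → (4, 0)
  3u + 3v = 12 and u = 0 → (0, 4)

Evaluating z = -5u - v at each vertex:
  (0, 0): z = 0
  (4, 0): z = -20
  (0, 4): z = -4

The minimum is at (4, 0) with z = -20.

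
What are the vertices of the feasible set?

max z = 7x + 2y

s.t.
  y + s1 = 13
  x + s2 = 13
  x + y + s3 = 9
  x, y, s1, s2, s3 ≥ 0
Each vertex is the intersection of two constraint boundaries that also satisfies all remaining constraints:
  x = 0 and y = 0 → (0, 0)
  x + y = 9 and y = 0 → (9, 0)
  x + y = 9 and x = 0 → (0, 9)

Vertices: (0, 0), (9, 0), (0, 9)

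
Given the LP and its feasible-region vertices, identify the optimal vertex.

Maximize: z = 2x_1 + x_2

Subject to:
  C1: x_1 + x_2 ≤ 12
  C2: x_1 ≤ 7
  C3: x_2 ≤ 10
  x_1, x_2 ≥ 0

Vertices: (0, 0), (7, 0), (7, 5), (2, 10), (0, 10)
Evaluating z = 2x_1 + x_2 at each vertex:
  (0, 0): z = 0
  (7, 0): z = 14
  (7, 5): z = 19
  (2, 10): z = 14
  (0, 10): z = 10

The largest value is z = 19, attained at (7, 5).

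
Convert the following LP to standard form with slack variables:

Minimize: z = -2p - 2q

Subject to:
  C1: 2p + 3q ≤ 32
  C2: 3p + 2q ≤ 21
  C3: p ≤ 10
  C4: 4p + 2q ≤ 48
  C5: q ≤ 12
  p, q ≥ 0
min z = -2p - 2q

s.t.
  2p + 3q + s1 = 32
  3p + 2q + s2 = 21
  p + s3 = 10
  4p + 2q + s4 = 48
  q + s5 = 12
  p, q, s1, s2, s3, s4, s5 ≥ 0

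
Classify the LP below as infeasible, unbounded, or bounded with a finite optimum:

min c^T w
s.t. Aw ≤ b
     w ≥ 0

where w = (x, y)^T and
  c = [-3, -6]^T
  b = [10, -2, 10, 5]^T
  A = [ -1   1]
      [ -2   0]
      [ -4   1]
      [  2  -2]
Feasible point: (1, 0) satisfies every constraint, so the LP is feasible.
Direction d = (1, 1): for each constraint row a, a·d ≤ 0 —
  (-1)(1) + (1)(1) = 0 ≤ 0
  (-2)(1) + (0)(1) = -2 ≤ 0
  (-4)(1) + (1)(1) = -3 ≤ 0
  (2)(1) + (-2)(1) = 0 ≤ 0
and d ≥ 0, so (1, 0) + t·d stays feasible for every t ≥ 0. Along this ray z = -3x - 6y changes by -9 per unit t, so z → −∞.

The LP is unbounded; z can be made arbitrarily small.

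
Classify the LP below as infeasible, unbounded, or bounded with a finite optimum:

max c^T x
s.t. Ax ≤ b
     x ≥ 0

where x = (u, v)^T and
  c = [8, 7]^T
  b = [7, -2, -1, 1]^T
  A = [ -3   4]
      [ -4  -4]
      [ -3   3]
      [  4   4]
One constraint requires 4u + 4v ≤ 1, while the constraint -4u - 4v ≤ -2 is equivalent to 4u + 4v ≥ 2. Together they would need 2 ≤ 4u + 4v ≤ 1, which is impossible since 2 > 1. No point satisfies all constraints.

Infeasible: no point satisfies all constraints simultaneously.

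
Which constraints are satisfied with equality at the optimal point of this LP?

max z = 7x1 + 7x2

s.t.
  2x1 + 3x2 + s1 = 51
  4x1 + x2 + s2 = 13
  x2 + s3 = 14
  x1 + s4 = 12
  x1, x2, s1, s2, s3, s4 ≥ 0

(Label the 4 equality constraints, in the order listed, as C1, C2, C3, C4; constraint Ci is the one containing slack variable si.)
Optimal: x1 = 0, x2 = 13
Binding: C2, x1 ≥ 0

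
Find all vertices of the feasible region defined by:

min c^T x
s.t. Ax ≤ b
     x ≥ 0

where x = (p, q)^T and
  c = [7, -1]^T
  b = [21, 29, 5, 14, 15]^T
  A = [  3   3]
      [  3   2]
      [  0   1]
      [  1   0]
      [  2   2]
Each vertex is the intersection of two constraint boundaries that also satisfies all remaining constraints:
  p = 0 and q = 0 → (0, 0)
  3p + 3q = 21 and q = 0 → (7, 0)
  3p + 3q = 21 and q = 5 → (2, 5)
  q = 5 and p = 0 → (0, 5)

Vertices: (0, 0), (7, 0), (2, 5), (0, 5)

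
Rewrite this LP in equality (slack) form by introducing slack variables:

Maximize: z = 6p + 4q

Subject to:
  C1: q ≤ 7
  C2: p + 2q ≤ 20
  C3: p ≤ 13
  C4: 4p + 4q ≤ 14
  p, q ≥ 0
max z = 6p + 4q

s.t.
  q + s1 = 7
  p + 2q + s2 = 20
  p + s3 = 13
  4p + 4q + s4 = 14
  p, q, s1, s2, s3, s4 ≥ 0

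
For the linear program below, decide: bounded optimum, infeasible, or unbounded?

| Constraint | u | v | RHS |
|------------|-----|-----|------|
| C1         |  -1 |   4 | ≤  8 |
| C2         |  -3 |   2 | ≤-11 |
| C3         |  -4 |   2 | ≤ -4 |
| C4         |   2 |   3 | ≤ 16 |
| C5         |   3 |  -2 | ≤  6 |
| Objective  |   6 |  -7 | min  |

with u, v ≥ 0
C5 requires 3u - 2v ≤ 6, while C2 (-3u + 2v ≤ -11) is equivalent to 3u - 2v ≥ 11. Together they would need 11 ≤ 3u - 2v ≤ 6, which is impossible since 11 > 6. No point satisfies all constraints.

Infeasible: no point satisfies all constraints simultaneously.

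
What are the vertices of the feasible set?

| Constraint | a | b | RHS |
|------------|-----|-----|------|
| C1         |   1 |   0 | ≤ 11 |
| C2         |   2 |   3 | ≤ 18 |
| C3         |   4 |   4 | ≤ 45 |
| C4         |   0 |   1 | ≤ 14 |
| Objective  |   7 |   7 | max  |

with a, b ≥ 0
Each vertex is the intersection of two constraint boundaries that also satisfies all remaining constraints:
  a = 0 and b = 0 → (0, 0)
  2a + 3b = 18 and b = 0 → (9, 0)
  2a + 3b = 18 and a = 0 → (0, 6)

Vertices: (0, 0), (9, 0), (0, 6)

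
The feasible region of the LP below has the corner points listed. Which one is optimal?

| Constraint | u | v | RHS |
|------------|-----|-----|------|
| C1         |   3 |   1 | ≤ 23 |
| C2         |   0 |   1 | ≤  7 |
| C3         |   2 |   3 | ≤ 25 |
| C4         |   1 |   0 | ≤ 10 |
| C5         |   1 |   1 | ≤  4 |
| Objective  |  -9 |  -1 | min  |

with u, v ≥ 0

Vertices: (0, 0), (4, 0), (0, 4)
(4, 0) with z = -36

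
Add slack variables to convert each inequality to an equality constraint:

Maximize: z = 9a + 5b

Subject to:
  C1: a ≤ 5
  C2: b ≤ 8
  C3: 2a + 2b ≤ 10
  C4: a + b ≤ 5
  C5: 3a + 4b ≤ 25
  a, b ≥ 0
max z = 9a + 5b

s.t.
  a + s1 = 5
  b + s2 = 8
  2a + 2b + s3 = 10
  a + b + s4 = 5
  3a + 4b + s5 = 25
  a, b, s1, s2, s3, s4, s5 ≥ 0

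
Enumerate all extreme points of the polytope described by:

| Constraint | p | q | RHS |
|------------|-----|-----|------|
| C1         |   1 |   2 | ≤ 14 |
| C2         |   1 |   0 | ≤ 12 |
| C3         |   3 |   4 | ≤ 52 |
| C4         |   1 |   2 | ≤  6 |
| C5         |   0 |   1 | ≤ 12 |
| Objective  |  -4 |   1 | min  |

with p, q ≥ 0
Each vertex is the intersection of two constraint boundaries that also satisfies all remaining constraints:
  p = 0 and q = 0 → (0, 0)
  p + 2q = 6 and q = 0 → (6, 0)
  p + 2q = 6 and p = 0 → (0, 3)

Vertices: (0, 0), (6, 0), (0, 3)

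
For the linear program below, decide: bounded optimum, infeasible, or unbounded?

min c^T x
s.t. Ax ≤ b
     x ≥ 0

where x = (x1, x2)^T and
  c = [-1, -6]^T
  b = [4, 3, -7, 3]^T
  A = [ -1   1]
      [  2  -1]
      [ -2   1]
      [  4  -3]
One constraint requires 2x1 - x2 ≤ 3, while the constraint -2x1 + x2 ≤ -7 is equivalent to 2x1 - x2 ≥ 7. Together they would need 7 ≤ 2x1 - x2 ≤ 3, which is impossible since 7 > 3. No point satisfies all constraints.

Infeasible — the constraint set is empty.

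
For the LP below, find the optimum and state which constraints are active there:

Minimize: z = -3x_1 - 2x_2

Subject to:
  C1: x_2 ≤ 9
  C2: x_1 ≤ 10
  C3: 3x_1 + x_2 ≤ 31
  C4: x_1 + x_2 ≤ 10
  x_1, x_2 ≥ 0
Optimal: x_1 = 10, x_2 = 0
Slack at optimum:
  C1: slack = 9
  C2: slack = 0 (binding)
  C3: slack = 1
  C4: slack = 0 (binding)
  x_1 ≥ 0: x_1 = 10
  x_2 ≥ 0: x_2 = 0 (binding)
Binding constraints: C2, C4, x_2 ≥ 0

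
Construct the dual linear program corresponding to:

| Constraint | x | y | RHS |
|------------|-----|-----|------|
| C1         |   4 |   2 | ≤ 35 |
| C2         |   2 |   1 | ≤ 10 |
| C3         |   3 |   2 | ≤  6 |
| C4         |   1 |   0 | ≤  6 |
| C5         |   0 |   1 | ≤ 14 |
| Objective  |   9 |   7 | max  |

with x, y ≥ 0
Minimize: z = 35y1 + 10y2 + 6y3 + 6y4 + 14y5

Subject to:
  C1: -4y1 - 2y2 - 3y3 - y4 ≤ -9
  C2: -2y1 - y2 - 2y3 - y5 ≤ -7
  y1, y2, y3, y4, y5 ≥ 0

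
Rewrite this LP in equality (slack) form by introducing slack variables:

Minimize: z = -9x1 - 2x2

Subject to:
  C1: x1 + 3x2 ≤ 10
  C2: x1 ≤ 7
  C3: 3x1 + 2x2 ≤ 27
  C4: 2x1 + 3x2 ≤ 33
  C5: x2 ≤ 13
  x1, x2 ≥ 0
min z = -9x1 - 2x2

s.t.
  x1 + 3x2 + s1 = 10
  x1 + s2 = 7
  3x1 + 2x2 + s3 = 27
  2x1 + 3x2 + s4 = 33
  x2 + s5 = 13
  x1, x2, s1, s2, s3, s4, s5 ≥ 0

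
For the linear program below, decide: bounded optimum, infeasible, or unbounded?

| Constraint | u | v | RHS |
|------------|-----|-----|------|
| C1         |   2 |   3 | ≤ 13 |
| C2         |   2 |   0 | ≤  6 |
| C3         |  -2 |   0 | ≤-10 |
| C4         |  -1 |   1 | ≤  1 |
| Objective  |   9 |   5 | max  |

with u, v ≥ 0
C2 requires 2u ≤ 6, while C3 (-2u ≤ -10) is equivalent to 2u ≥ 10. Together they would need 10 ≤ 2u ≤ 6, which is impossible since 10 > 6. No point satisfies all constraints.

The feasible region is empty; the LP is infeasible.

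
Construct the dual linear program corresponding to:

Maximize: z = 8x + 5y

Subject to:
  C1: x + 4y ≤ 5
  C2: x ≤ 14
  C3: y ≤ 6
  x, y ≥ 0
Minimize: z = 5y1 + 14y2 + 6y3

Subject to:
  C1: -y1 - y2 ≤ -8
  C2: -4y1 - y3 ≤ -5
  y1, y2, y3 ≥ 0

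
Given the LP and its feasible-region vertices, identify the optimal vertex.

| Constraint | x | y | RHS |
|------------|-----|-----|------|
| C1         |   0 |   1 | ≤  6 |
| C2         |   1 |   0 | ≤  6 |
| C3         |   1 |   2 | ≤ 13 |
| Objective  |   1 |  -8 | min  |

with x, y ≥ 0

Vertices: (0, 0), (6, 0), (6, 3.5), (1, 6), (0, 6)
Evaluating z = x - 8y at each vertex:
  (0, 0): z = 0
  (6, 0): z = 6
  (6, 3.5): z = -22
  (1, 6): z = -47
  (0, 6): z = -48

The smallest value is z = -48, attained at (0, 6).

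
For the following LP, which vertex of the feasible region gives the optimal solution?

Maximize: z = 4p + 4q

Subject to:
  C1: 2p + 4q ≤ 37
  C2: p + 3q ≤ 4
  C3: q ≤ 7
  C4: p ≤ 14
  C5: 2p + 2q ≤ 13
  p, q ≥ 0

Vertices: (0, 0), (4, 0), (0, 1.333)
(4, 0) with z = 16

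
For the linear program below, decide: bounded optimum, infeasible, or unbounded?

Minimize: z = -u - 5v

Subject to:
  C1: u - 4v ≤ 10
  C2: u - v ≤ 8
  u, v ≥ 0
Feasible point: (0, 0) satisfies every constraint, so the LP is feasible.
Direction d = (0, 1): for each constraint row a, a·d ≤ 0 —
  (1)(0) + (-4)(1) = -4 ≤ 0
  (1)(0) + (-1)(1) = -1 ≤ 0
and d ≥ 0, so (0, 0) + t·d stays feasible for every t ≥ 0. Along this ray z = -u - 5v changes by -5 per unit t, so z → −∞.

Unbounded: there is a feasible ray along which z → −∞.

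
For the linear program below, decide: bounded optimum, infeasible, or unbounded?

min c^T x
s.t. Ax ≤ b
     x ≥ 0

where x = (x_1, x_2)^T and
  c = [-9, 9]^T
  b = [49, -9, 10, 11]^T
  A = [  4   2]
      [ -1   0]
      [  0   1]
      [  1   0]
The point (11, 0) satisfies every constraint, so the LP is feasible; the constraints give x_1 ≤ 11 and x_2 ≤ 10, which with x_1, x_2 ≥ 0 keep the feasible region inside a bounded box. A feasible, bounded LP attains a finite optimum at a vertex.

Feasible with finite optimum z* = -99 at (11, 0).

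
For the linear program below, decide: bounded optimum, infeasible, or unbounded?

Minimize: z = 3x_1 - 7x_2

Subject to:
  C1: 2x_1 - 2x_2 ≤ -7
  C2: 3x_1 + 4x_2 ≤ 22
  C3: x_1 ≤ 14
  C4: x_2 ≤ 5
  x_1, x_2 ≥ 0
The point (0, 5) satisfies every constraint, so the LP is feasible; the constraints give x_1 ≤ 14 and x_2 ≤ 5, which with x_1, x_2 ≥ 0 keep the feasible region inside a bounded box. A feasible, bounded LP attains a finite optimum at a vertex.

Feasible with finite optimum z* = -35 at (0, 5).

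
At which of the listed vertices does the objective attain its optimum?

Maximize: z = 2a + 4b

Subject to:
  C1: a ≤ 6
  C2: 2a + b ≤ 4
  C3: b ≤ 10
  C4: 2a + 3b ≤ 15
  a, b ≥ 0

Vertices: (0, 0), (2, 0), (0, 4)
Evaluating z = 2a + 4b at each vertex:
  (0, 0): z = 0
  (2, 0): z = 4
  (0, 4): z = 16

The largest value is z = 16, attained at (0, 4).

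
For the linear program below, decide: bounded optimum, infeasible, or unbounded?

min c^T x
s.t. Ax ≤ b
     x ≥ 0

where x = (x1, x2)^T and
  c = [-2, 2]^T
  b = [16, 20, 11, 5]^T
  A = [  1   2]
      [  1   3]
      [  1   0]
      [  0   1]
The point (11, 0) satisfies every constraint, so the LP is feasible; the constraints give x1 ≤ 11 and x2 ≤ 5, which with x1, x2 ≥ 0 keep the feasible region inside a bounded box. A feasible, bounded LP attains a finite optimum at a vertex.

Evaluating z = -2x1 + 2x2 at each vertex:
  (0, 0): z = 0
  (11, 0): z = -22
  (11, 2.5): z = -17
  (8, 4): z = -8
  (5, 5): z = 0
  (0, 5): z = 10

Bounded optimum: z* = -22 at (11, 0).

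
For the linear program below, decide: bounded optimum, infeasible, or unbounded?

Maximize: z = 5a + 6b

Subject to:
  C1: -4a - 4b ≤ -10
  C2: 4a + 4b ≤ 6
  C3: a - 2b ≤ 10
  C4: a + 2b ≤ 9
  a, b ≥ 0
C2 requires 4a + 4b ≤ 6, while C1 (-4a - 4b ≤ -10) is equivalent to 4a + 4b ≥ 10. Together they would need 10 ≤ 4a + 4b ≤ 6, which is impossible since 10 > 6. No point satisfies all constraints.

Infeasible — the constraint set is empty.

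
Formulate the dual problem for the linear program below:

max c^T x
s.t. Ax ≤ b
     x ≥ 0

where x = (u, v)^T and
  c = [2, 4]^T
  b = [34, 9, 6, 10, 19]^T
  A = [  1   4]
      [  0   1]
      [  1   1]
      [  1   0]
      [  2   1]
Minimize: z = 34y1 + 9y2 + 6y3 + 10y4 + 19y5

Subject to:
  C1: -y1 - y3 - y4 - 2y5 ≤ -2
  C2: -4y1 - y2 - y3 - y5 ≤ -4
  y1, y2, y3, y4, y5 ≥ 0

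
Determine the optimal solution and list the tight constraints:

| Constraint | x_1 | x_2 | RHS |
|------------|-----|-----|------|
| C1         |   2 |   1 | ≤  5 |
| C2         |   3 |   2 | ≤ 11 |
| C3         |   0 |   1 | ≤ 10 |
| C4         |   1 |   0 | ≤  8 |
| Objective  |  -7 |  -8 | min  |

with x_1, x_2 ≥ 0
Optimal: x_1 = 0, x_2 = 5
Slack at optimum:
  C1: slack = 0 (binding)
  C2: slack = 1
  C3: slack = 5
  C4: slack = 8
  x_1 ≥ 0: x_1 = 0 (binding)
  x_2 ≥ 0: x_2 = 5
Binding constraints: C1, x_1 ≥ 0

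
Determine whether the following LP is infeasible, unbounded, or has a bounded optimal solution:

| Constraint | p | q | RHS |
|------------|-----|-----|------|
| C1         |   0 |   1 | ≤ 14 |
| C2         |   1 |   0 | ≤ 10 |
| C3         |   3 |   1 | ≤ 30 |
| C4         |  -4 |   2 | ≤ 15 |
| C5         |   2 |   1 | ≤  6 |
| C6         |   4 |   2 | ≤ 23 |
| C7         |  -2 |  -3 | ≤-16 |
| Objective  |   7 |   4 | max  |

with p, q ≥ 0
The point (0, 6) satisfies every constraint, so the LP is feasible; the constraints give p ≤ 10 and q ≤ 14, which with p, q ≥ 0 keep the feasible region inside a bounded box. A feasible, bounded LP attains a finite optimum at a vertex.

Bounded optimum: z* = 24 at (0, 6).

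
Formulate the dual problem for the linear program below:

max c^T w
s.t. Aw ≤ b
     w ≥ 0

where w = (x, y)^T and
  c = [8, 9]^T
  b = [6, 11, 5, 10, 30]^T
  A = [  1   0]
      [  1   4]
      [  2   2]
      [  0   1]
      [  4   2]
Minimize: z = 6y1 + 11y2 + 5y3 + 10y4 + 30y5

Subject to:
  C1: -y1 - y2 - 2y3 - 4y5 ≤ -8
  C2: -4y2 - 2y3 - y4 - 2y5 ≤ -9
  y1, y2, y3, y4, y5 ≥ 0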